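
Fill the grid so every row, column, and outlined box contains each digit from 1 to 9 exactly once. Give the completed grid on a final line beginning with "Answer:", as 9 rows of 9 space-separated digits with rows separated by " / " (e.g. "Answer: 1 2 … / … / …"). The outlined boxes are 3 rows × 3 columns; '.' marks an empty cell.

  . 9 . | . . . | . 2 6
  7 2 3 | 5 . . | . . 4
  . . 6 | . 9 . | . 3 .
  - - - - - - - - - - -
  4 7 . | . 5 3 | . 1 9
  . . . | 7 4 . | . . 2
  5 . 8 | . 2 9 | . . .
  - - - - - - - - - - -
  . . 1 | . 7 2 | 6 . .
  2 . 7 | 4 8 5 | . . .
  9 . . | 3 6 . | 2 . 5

Step 1. [r2c5∈{1}] only 1 remains possible at r2c5 ⇒ r2c5=1.
Step 2. [r1c4∈{8}] r1c4 has the single candidate 8 ⇒ r1c4=8.
Step 3. [r5c1∈{1,3,6}] 6 has one home in col 1: r5c1, so r5c1=6.
Step 4. [r7c2∈{3,4,5,8}] row 7 places 5 nowhere but r7c2 ⇒ r7c2=5.
Step 5. [r3c7∈{1,5,7,8}] r3c7 is the only open cell in row 3 admitting 5, so r3c7=5.
Step 6. [r7c8∈{4,8,9}] 4 has one home in row 7: r7c8. So r7c8=4.
Step 7. [r4c7∈{8}] r4c7's peers cover all but 8, so r4c7=8.
Step 8. [r5c7∈{3}] r5c7 is down to just 3, so r5c7=3.
Step 9. [r2c8∈{8,9}] across row 2, 8 lands solely at r2c8 ⇒ r2c8=8.
Step 10. [r1c1∈{1}] only 1 remains possible at r1c1 ⇒ r1c1=1.
Step 11. [r1c7∈{7}] r1c7 is down to just 7 ⇒ r1c7=7.
Step 12. [r6c4∈{1,6}] 1 has one home in col 4: r6c4 ⇒ r6c4=1.
Step 13. [r9c2∈{4,8}] row 9 places 8 nowhere but r9c2, so r9c2=8.
Step 14. [r8c7∈{1,9}] across col 7, 1 lands solely at r8c7 ⇒ r8c7=1.
Step 15. [r8c9∈{3}] nothing but 3 survives at r8c9. So r8c9=3.
Step 16. [r3c2∈{4}] only 4 remains possible at r3c2, so r3c2=4.
Step 17. [r9c8∈{7}] only 7 remains possible at r9c8 ⇒ r9c8=7.
Step 18. [r5c8∈{5}] nothing but 5 survives at r5c8, so r5c8=5.
Step 19. [r7c1∈{3}] r7c1 is down to just 3. So r7c1=3.
Step 20. [r1c6∈{4}] nothing but 4 survives at r1c6 ⇒ r1c6=4.
Step 21. [r1c5∈{3}] r1c5 has the single candidate 3 ⇒ r1c5=3.
Step 22. [r3c9∈{1}] r3c9 has the single candidate 1, so r3c9=1.
Step 23. [r9c6∈{1}] r9c6 is down to just 1 ⇒ r9c6=1.
Step 24. [r2c6∈{6}] r2c6 is down to just 6 ⇒ r2c6=6.
Step 25. [r3c6∈{7}] nothing but 7 survives at r3c6 ⇒ r3c6=7.
Step 26. [r1c3∈{5}] r1c3's peers cover all but 5 ⇒ r1c3=5.
Step 27. [r9c3∈{4}] r9c3's peers cover all but 4 ⇒ r9c3=4.
Step 28. [r7c4∈{9}] r7c4 has the single candidate 9 ⇒ r7c4=9.
Step 29. [r6c2∈{3}] nothing but 3 survives at r6c2 ⇒ r6c2=3.
Step 30. [r5c2∈{1}] r5c2's peers cover all but 1 ⇒ r5c2=1.
Step 31. [r7c9∈{8}] r7c9 is down to just 8, so r7c9=8.
Step 32. [r3c1∈{8}] r3c1's peers cover all but 8, so r3c1=8.
Step 33. [r4c4∈{6}] only 6 remains possible at r4c4, so r4c4=6.
Step 34. [r3c4∈{2}] r3c4 is down to just 2, so r3c4=2.
Step 35. [r8c8∈{9}] r8c8's peers cover all but 9. So r8c8=9.
Step 36. [r4c3∈{2}] nothing but 2 survives at r4c3. So r4c3=2.
Step 37. [r6c9∈{7}] nothing but 7 survives at r6c9, so r6c9=7.
Step 38. [r5c3∈{9}] r5c3 is down to just 9 ⇒ r5c3=9.
Step 39. [r2c7∈{9}] r2c7 has the single candidate 9 ⇒ r2c7=9.
Step 40. [r8c2∈{6}] nothing but 6 survives at r8c2, so r8c2=6.
Step 41. [r6c7∈{4}] r6c7 has the single candidate 4 ⇒ r6c7=4.
Step 42. [r5c6∈{8}] r5c6's peers cover all but 8. So r5c6=8.
Step 43. [r6c8∈{6}] only 6 remains possible at r6c8. So r6c8=6.

Answer: 1 9 5 8 3 4 7 2 6 / 7 2 3 5 1 6 9 8 4 / 8 4 6 2 9 7 5 3 1 / 4 7 2 6 5 3 8 1 9 / 6 1 9 7 4 8 3 5 2 / 5 3 8 1 2 9 4 6 7 / 3 5 1 9 7 2 6 4 8 / 2 6 7 4 8 5 1 9 3 / 9 8 4 3 6 1 2 7 5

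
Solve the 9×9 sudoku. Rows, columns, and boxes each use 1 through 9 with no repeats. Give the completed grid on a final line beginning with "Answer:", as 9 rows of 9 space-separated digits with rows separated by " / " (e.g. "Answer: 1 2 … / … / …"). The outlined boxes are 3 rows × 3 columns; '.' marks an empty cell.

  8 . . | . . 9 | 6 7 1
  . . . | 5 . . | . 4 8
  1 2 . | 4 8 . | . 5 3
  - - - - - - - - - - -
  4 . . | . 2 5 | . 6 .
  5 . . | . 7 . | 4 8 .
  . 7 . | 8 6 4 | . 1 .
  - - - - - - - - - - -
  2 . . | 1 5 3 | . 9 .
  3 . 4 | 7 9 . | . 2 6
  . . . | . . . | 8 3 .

Step 1. [r6c1∈{9}] r6c1 has the single candidate 9 ⇒ r6c1=9.
Step 2. [r9c4∈{2,6}] in col 4, 6 fits only at r9c4. So r9c4=6.
Step 3. [r2c1∈{6,7}] col 1 places 6 nowhere but r2c1, so r2c1=6.
Step 4. [r1c5∈{3}] nothing but 3 survives at r1c5, so r1c5=3.
Step 5. [r7c7∈{7}] nothing but 7 survives at r7c7. So r7c7=7.
Step 6. [r3c7∈{9}] r3c7 is down to just 9, so r3c7=9.
Step 7. [r4c7∈{3}] r4c7 is down to just 3. So r4c7=3.
Step 8. [r6c3∈{2,3}] row 6 places 3 nowhere but r6c3 ⇒ r6c3=3.
Step 9. [r5c6∈{1}] only 1 remains possible at r5c6 ⇒ r5c6=1.
Step 10. [r3c3∈{7}] r3c3 is down to just 7, so r3c3=7.
Step 11. [r1c3∈{5}] r1c3 is down to just 5 ⇒ r1c3=5.
Step 12. [r2c7∈{2}] r2c7's peers cover all but 2, so r2c7=2.
Step 13. [r8c7∈{1,5}] across col 7, 1 lands solely at r8c7, so r8c7=1.
Step 14. [r9c9∈{4,5}] across box 9, 5 lands solely at r9c9 ⇒ r9c9=5.
Step 15. [r5c3∈{2,6}] col 3 places 2 nowhere but r5c3 ⇒ r5c3=2.
Step 16. [r4c4∈{9}] r4c4 has the single candidate 9, so r4c4=9.
Step 17. [r2c3∈{9}] r2c3 is down to just 9. So r2c3=9.
Step 18. [r7c3∈{6,8}] across col 3, 6 lands solely at r7c3 ⇒ r7c3=6.
Step 19. [r7c2∈{8}] only 8 remains possible at r7c2 ⇒ r7c2=8.
Step 20. [r4c2∈{1}] r4c2's peers cover all but 1. So r4c2=1.
Step 21. [r5c9∈{9}] only 9 remains possible at r5c9, so r5c9=9.
Step 22. [r3c6∈{6}] r3c6's peers cover all but 6 ⇒ r3c6=6.
Step 23. [r2c5∈{1}] only 1 remains possible at r2c5. So r2c5=1.
Step 24. [r2c6∈{7}] nothing but 7 survives at r2c6. So r2c6=7.
Step 25. [r5c4∈{3}] only 3 remains possible at r5c4. So r5c4=3.
Step 26. [r8c6∈{8}] r8c6 has the single candidate 8. So r8c6=8.
Step 27. [r6c9∈{2}] r6c9 is down to just 2. So r6c9=2.
Step 28. [r2c2∈{3}] r2c2's peers cover all but 3. So r2c2=3.
Step 29. [r8c2∈{5}] only 5 remains possible at r8c2. So r8c2=5.
Step 30. [r1c4∈{2}] only 2 remains possible at r1c4. So r1c4=2.
Step 31. [r9c1∈{7}] r9c1 has the single candidate 7 ⇒ r9c1=7.
Step 32. [r4c9∈{7}] r4c9's peers cover all but 7. So r4c9=7.
Step 33. [r9c3∈{1}] nothing but 1 survives at r9c3 ⇒ r9c3=1.
Step 34. [r9c6∈{2}] r9c6's peers cover all but 2, so r9c6=2.
Step 35. [r6c7∈{5}] only 5 remains possible at r6c7 ⇒ r6c7=5.
Step 36. [r4c3∈{8}] r4c3's peers cover all but 8. So r4c3=8.
Step 37. [r5c2∈{6}] r5c2's peers cover all but 6 ⇒ r5c2=6.
Step 38. [r9c2∈{9}] r9c2 is down to just 9. So r9c2=9.
Step 39. [r7c9∈{4}] nothing but 4 survives at r7c9. So r7c9=4.
Step 40. [r9c5∈{4}] only 4 remains possible at r9c5 ⇒ r9c5=4.
Step 41. [r1c2∈{4}] r1c2 is down to just 4. So r1c2=4.

Answer: 8 4 5 2 3 9 6 7 1 / 6 3 9 5 1 7 2 4 8 / 1 2 7 4 8 6 9 5 3 / 4 1 8 9 2 5 3 6 7 / 5 6 2 3 7 1 4 8 9 / 9 7 3 8 6 4 5 1 2 / 2 8 6 1 5 3 7 9 4 / 3 5 4 7 9 8 1 2 6 / 7 9 1 6 4 2 8 3 5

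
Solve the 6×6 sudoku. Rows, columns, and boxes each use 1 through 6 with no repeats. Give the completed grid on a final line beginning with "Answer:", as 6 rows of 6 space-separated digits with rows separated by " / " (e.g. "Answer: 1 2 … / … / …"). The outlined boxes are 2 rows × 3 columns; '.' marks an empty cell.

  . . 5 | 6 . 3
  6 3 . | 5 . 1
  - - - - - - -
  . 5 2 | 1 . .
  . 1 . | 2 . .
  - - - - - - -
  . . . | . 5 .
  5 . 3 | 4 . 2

Step 1. [r5c6∈{6}] r5c6 has the single candidate 6 ⇒ r5c6=6.
Step 2. [r2c3∈{4}] nothing but 4 survives at r2c3, so r2c3=4.
Step 3. [r3c6∈{4}] nothing but 4 survives at r3c6 ⇒ r3c6=4.
Step 4. [r1c2∈{2}] nothing but 2 survives at r1c2 ⇒ r1c2=2.
Step 5. [r5c1∈{1,2,4}] 2 has one home in row 5: r5c1. So r5c1=2.
Step 6. [r3c1∈{3}] only 3 remains possible at r3c1 ⇒ r3c1=3.
Step 7. [r4c3∈{6}] only 6 remains possible at r4c3. So r4c3=6.
Step 8. [r4c1∈{4}] r4c1's peers cover all but 4, so r4c1=4.
Step 9. [r2c5∈{2}] r2c5 has the single candidate 2 ⇒ r2c5=2.
Step 10. [r5c3∈{1}] nothing but 1 survives at r5c3 ⇒ r5c3=1.
Step 11. [r1c5∈{4}] r1c5 has the single candidate 4, so r1c5=4.
Step 12. [r5c2∈{4}] nothing but 4 survives at r5c2 ⇒ r5c2=4.
Step 13. [r5c4∈{3}] r5c4 is down to just 3 ⇒ r5c4=3.
Step 14. [r6c2∈{6}] r6c2 is down to just 6, so r6c2=6.
Step 15. [r4c5∈{3}] r4c5 has the single candidate 3. So r4c5=3.
Step 16. [r6c5∈{1}] r6c5's peers cover all but 1. So r6c5=1.
Step 17. [r1c1∈{1}] r1c1 is down to just 1. So r1c1=1.
Step 18. [r3c5∈{6}] only 6 remains possible at r3c5, so r3c5=6.
Step 19. [r4c6∈{5}] r4c6 has the single candidate 5, so r4c6=5.

Answer: 1 2 5 6 4 3 / 6 3 4 5 2 1 / 3 5 2 1 6 4 / 4 1 6 2 3 5 / 2 4 1 3 5 6 / 5 6 3 4 1 2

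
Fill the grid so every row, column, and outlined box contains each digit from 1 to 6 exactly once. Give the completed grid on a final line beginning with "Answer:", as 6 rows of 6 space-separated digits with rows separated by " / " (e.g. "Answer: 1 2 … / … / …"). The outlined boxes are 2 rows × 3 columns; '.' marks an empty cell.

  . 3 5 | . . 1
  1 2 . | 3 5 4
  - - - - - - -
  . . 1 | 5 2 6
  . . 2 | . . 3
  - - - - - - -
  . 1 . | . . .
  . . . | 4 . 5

Step 1. [r6c2∈{6}] only 6 remains possible at r6c2. So r6c2=6.
Step 2. [r1c1∈{4,6}] 4 has one home in row 1: r1c1 ⇒ r1c1=4.
Step 3. [r6c3∈{3}] only 3 remains possible at r6c3 ⇒ r6c3=3.
Step 4. [r4c2∈{4,5}] across col 2, 5 lands solely at r4c2, so r4c2=5.
Step 5. [r5c6∈{2}] nothing but 2 survives at r5c6. So r5c6=2.
Step 6. [r1c5∈{6}] only 6 remains possible at r1c5. So r1c5=6.
Step 7. [r4c5∈{1,4}] row 4 places 4 nowhere but r4c5 ⇒ r4c5=4.
Step 8. [r6c1∈{2}] r6c1 is down to just 2. So r6c1=2.
Step 9. [r5c4∈{6}] nothing but 6 survives at r5c4 ⇒ r5c4=6.
Step 10. [r3c1∈{3}] only 3 remains possible at r3c1, so r3c1=3.
Step 11. [r4c1∈{6}] r4c1 is down to just 6, so r4c1=6.
Step 12. [r4c4∈{1}] r4c4 is down to just 1 ⇒ r4c4=1.
Step 13. [r5c1∈{5}] r5c1 has the single candidate 5, so r5c1=5.
Step 14. [r2c3∈{6}] r2c3's peers cover all but 6 ⇒ r2c3=6.
Step 15. [r5c3∈{4}] r5c3 is down to just 4 ⇒ r5c3=4.
Step 16. [r6c5∈{1}] r6c5's peers cover all but 1. So r6c5=1.
Step 17. [r1c4∈{2}] only 2 remains possible at r1c4, so r1c4=2.
Step 18. [r5c5∈{3}] r5c5 has the single candidate 3. So r5c5=3.
Step 19. [r3c2∈{4}] nothing but 4 survives at r3c2. So r3c2=4.

Answer: 4 3 5 2 6 1 / 1 2 6 3 5 4 / 3 4 1 5 2 6 / 6 5 2 1 4 3 / 5 1 4 6 3 2 / 2 6 3 4 1 5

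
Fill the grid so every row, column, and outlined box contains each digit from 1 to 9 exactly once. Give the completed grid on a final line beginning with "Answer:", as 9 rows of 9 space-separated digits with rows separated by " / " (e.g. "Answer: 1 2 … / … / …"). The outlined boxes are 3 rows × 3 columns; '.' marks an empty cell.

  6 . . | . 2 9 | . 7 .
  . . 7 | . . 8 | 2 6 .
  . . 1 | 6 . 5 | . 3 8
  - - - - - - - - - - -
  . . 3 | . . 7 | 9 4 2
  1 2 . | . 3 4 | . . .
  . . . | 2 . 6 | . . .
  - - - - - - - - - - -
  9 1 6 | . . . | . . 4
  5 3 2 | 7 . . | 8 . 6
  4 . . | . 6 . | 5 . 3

Step 1. [r4c1∈{8}] nothing but 8 survives at r4c1. So r4c1=8.
Step 2. [r1c4∈{1,3,4}] in row 1, 3 fits only at r1c4, so r1c4=3.
Step 3. [r8c5∈{1,4,9}] across row 8, 4 lands solely at r8c5, so r8c5=4.
Step 4. [r6c5∈{1,5,8,9}] r6c5 is the only open cell in col 5 admitting 9 ⇒ r6c5=9.
Step 5. [r5c4∈{5,8}] box 5 places 8 nowhere but r5c4, so r5c4=8.
Step 6. [r5c8∈{5}] r5c8 is down to just 5. So r5c8=5.
Step 7. [r2c9∈{1,5,9}] r2c9 is the only open cell in col 9 admitting 9, so r2c9=9.
Step 8. [r2c2∈{4,5}] in row 2, 5 fits only at r2c2 ⇒ r2c2=5.
Step 9. [r5c9∈{7}] nothing but 7 survives at r5c9 ⇒ r5c9=7.
Step 10. [r6c9∈{1}] r6c9 has the single candidate 1. So r6c9=1.
Step 11. [r8c6∈{1}] r8c6 is down to just 1 ⇒ r8c6=1.
Step 12. [r9c3∈{8}] r9c3 is down to just 8. So r9c3=8.
Step 13. [r1c3∈{4}] only 4 remains possible at r1c3 ⇒ r1c3=4.
Step 14. [r7c8∈{2}] r7c8's peers cover all but 2 ⇒ r7c8=2.
Step 15. [r7c4∈{5}] r7c4 is down to just 5 ⇒ r7c4=5.
Step 16. [r4c4∈{1}] only 1 remains possible at r4c4, so r4c4=1.
Step 17. [r6c1∈{7}] r6c1 has the single candidate 7, so r6c1=7.
Step 18. [r9c8∈{1,9}] in row 9, 1 fits only at r9c8, so r9c8=1.
Step 19. [r4c5∈{5}] only 5 remains possible at r4c5. So r4c5=5.
Step 20. [r6c7∈{3}] r6c7's peers cover all but 3, so r6c7=3.
Step 21. [r4c2∈{6}] only 6 remains possible at r4c2. So r4c2=6.
Step 22. [r3c7∈{4}] r3c7 is down to just 4, so r3c7=4.
Step 23. [r6c3∈{5}] r6c3's peers cover all but 5. So r6c3=5.
Step 24. [r3c5∈{7}] r3c5 is down to just 7, so r3c5=7.
Step 25. [r2c4∈{4}] r2c4 is down to just 4 ⇒ r2c4=4.
Step 26. [r6c2∈{4}] r6c2's peers cover all but 4, so r6c2=4.
Step 27. [r3c1∈{2}] r3c1 is down to just 2. So r3c1=2.
Step 28. [r1c9∈{5}] only 5 remains possible at r1c9, so r1c9=5.
Step 29. [r9c4∈{9}] only 9 remains possible at r9c4. So r9c4=9.
Step 30. [r7c6∈{3}] nothing but 3 survives at r7c6 ⇒ r7c6=3.
Step 31. [r7c5∈{8}] r7c5's peers cover all but 8, so r7c5=8.
Step 32. [r6c8∈{8}] r6c8 is down to just 8. So r6c8=8.
Step 33. [r1c2∈{8}] nothing but 8 survives at r1c2, so r1c2=8.
Step 34. [r9c2∈{7}] r9c2 has the single candidate 7, so r9c2=7.
Step 35. [r2c5∈{1}] r2c5 is down to just 1 ⇒ r2c5=1.
Step 36. [r9c6∈{2}] only 2 remains possible at r9c6. So r9c6=2.
Step 37. [r1c7∈{1}] only 1 remains possible at r1c7. So r1c7=1.
Step 38. [r7c7∈{7}] r7c7 is down to just 7, so r7c7=7.
Step 39. [r3c2∈{9}] r3c2's peers cover all but 9, so r3c2=9.
Step 40. [r8c8∈{9}] r8c8's peers cover all but 9, so r8c8=9.
Step 41. [r2c1∈{3}] r2c1 is down to just 3. So r2c1=3.
Step 42. [r5c3∈{9}] only 9 remains possible at r5c3, so r5c3=9.
Step 43. [r5c7∈{6}] r5c7's peers cover all but 6, so r5c7=6.

Answer: 6 8 4 3 2 9 1 7 5 / 3 5 7 4 1 8 2 6 9 / 2 9 1 6 7 5 4 3 8 / 8 6 3 1 5 7 9 4 2 / 1 2 9 8 3 4 6 5 7 / 7 4 5 2 9 6 3 8 1 / 9 1 6 5 8 3 7 2 4 / 5 3 2 7 4 1 8 9 6 / 4 7 8 9 6 2 5 1 3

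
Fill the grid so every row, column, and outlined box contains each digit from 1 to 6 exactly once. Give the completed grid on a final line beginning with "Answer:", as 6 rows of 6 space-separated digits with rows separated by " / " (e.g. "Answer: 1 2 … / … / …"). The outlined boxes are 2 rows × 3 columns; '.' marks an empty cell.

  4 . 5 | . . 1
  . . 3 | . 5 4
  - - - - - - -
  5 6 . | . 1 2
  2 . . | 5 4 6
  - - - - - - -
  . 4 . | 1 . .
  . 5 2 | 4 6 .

Step 1. [r2c1∈{1,6}] across box 1, 6 lands solely at r2c1. So r2c1=6.
Step 2. [r6c6∈{3}] only 3 remains possible at r6c6. So r6c6=3.
Step 3. [r1c2∈{2}] nothing but 2 survives at r1c2. So r1c2=2.
Step 4. [r1c5∈{3}] nothing but 3 survives at r1c5 ⇒ r1c5=3.
Step 5. [r4c3∈{1}] only 1 remains possible at r4c3, so r4c3=1.
Step 6. [r2c4∈{2}] nothing but 2 survives at r2c4 ⇒ r2c4=2.
Step 7. [r5c3∈{6}] r5c3 has the single candidate 6. So r5c3=6.
Step 8. [r2c2∈{1}] r2c2's peers cover all but 1 ⇒ r2c2=1.
Step 9. [r5c1∈{3}] r5c1's peers cover all but 3. So r5c1=3.
Step 10. [r3c3∈{4}] r3c3's peers cover all but 4, so r3c3=4.
Step 11. [r6c1∈{1}] r6c1 is down to just 1 ⇒ r6c1=1.
Step 12. [r5c6∈{5}] nothing but 5 survives at r5c6 ⇒ r5c6=5.
Step 13. [r4c2∈{3}] only 3 remains possible at r4c2. So r4c2=3.
Step 14. [r3c4∈{3}] r3c4's peers cover all but 3, so r3c4=3.
Step 15. [r5c5∈{2}] r5c5 has the single candidate 2 ⇒ r5c5=2.
Step 16. [r1c4∈{6}] r1c4's peers cover all but 6. So r1c4=6.

Answer: 4 2 5 6 3 1 / 6 1 3 2 5 4 / 5 6 4 3 1 2 / 2 3 1 5 4 6 / 3 4 6 1 2 5 / 1 5 2 4 6 3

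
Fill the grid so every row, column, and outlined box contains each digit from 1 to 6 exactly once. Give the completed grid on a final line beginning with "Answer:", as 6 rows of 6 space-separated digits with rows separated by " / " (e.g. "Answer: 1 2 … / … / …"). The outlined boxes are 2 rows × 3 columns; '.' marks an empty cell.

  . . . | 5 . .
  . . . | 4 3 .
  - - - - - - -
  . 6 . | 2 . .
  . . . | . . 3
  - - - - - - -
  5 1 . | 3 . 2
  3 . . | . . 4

Step 1. [r1c5∈{1,2,6}] across col 5, 2 lands solely at r1c5, so r1c5=2.
Step 2. [r5c5∈{6}] nothing but 6 survives at r5c5. So r5c5=6.
Step 3. [r3c3∈{1,3,4,5}] in row 3, 3 fits only at r3c3 ⇒ r3c3=3.
Step 4. [r6c5∈{1,5}] 5 has one home in row 6: r6c5, so r6c5=5.
Step 5. [r6c3∈{2,6}] r6c3 is the only open cell in row 6 admitting 6, so r6c3=6.
Step 6. [r5c3∈{4}] r5c3 is down to just 4 ⇒ r5c3=4.
Step 7. [r1c3∈{1}] r1c3 is down to just 1. So r1c3=1.
Step 8. [r1c6∈{6}] nothing but 6 survives at r1c6 ⇒ r1c6=6.
Step 9. [r1c1∈{4}] r1c1's peers cover all but 4. So r1c1=4.
Step 10. [r3c1∈{1}] nothing but 1 survives at r3c1. So r3c1=1.
Step 11. [r4c1∈{2}] r4c1 has the single candidate 2. So r4c1=2.
Step 12. [r4c3∈{5}] r4c3 is down to just 5. So r4c3=5.
Step 13. [r4c5∈{1,4}] in col 5, 1 fits only at r4c5, so r4c5=1.
Step 14. [r2c3∈{2}] r2c3 has the single candidate 2 ⇒ r2c3=2.
Step 15. [r2c1∈{6}] r2c1 is down to just 6, so r2c1=6.
Step 16. [r4c2∈{4}] r4c2 has the single candidate 4 ⇒ r4c2=4.
Step 17. [r3c6∈{5}] r3c6 has the single candidate 5 ⇒ r3c6=5.
Step 18. [r1c2∈{3}] r1c2 is down to just 3 ⇒ r1c2=3.
Step 19. [r6c4∈{1}] r6c4 has the single candidate 1, so r6c4=1.
Step 20. [r2c2∈{5}] r2c2 has the single candidate 5. So r2c2=5.
Step 21. [r2c6∈{1}] r2c6 is down to just 1, so r2c6=1.
Step 22. [r4c4∈{6}] r4c4's peers cover all but 6, so r4c4=6.
Step 23. [r6c2∈{2}] r6c2 is down to just 2 ⇒ r6c2=2.
Step 24. [r3c5∈{4}] r3c5's peers cover all but 4, so r3c5=4.

Answer: 4 3 1 5 2 6 / 6 5 2 4 3 1 / 1 6 3 2 4 5 / 2 4 5 6 1 3 / 5 1 4 3 6 2 / 3 2 6 1 5 4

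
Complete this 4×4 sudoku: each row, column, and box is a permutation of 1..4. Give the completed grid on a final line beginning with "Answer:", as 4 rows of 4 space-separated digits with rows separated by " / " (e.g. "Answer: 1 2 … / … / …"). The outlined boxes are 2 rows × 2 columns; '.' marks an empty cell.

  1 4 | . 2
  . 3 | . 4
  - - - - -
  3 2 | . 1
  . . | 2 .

Step 1. [r4c2∈{1}] r4c2 has the single candidate 1 ⇒ r4c2=1.
Step 2. [r2c3∈{1}] r2c3's peers cover all but 1 ⇒ r2c3=1.
Step 3. [r4c1∈{4}] only 4 remains possible at r4c1. So r4c1=4.
Step 4. [r3c3∈{4}] nothing but 4 survives at r3c3 ⇒ r3c3=4.
Step 5. [r1c3∈{3}] r1c3 has the single candidate 3 ⇒ r1c3=3.
Step 6. [r2c1∈{2}] r2c1 is down to just 2 ⇒ r2c1=2.
Step 7. [r4c4∈{3}] r4c4 is down to just 3 ⇒ r4c4=3.

Answer: 1 4 3 2 / 2 3 1 4 / 3 2 4 1 / 4 1 2 3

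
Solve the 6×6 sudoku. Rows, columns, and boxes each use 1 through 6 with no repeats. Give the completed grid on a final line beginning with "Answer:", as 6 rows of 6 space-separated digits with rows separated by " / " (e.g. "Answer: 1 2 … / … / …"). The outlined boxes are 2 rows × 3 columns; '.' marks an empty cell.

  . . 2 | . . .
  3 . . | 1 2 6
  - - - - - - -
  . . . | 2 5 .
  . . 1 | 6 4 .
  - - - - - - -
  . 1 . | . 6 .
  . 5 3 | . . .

Step 1. [r5c3∈{4}] nothing but 4 survives at r5c3 ⇒ r5c3=4.
Step 2. [r4c6∈{3}] r4c6 is down to just 3 ⇒ r4c6=3.
Step 3. [r5c1∈{2}] r5c1 has the single candidate 2. So r5c1=2.
Step 4. [r2c2∈{4}] nothing but 4 survives at r2c2. So r2c2=4.
Step 5. [r1c1∈{1,5,6}] across row 1, 1 lands solely at r1c1. So r1c1=1.
Step 6. [r3c3∈{6}] r3c3 is down to just 6. So r3c3=6.
Step 7. [r5c6∈{5}] r5c6 is down to just 5, so r5c6=5.
Step 8. [r1c4∈{3,4,5}] in row 1, 5 fits only at r1c4. So r1c4=5.
Step 9. [r6c6∈{1,2,4}] in row 6, 2 fits only at r6c6, so r6c6=2.
Step 10. [r6c1∈{6}] only 6 remains possible at r6c1, so r6c1=6.
Step 11. [r4c2∈{2}] r4c2's peers cover all but 2. So r4c2=2.
Step 12. [r6c4∈{4}] r6c4 has the single candidate 4, so r6c4=4.
Step 13. [r6c5∈{1}] r6c5 has the single candidate 1 ⇒ r6c5=1.
Step 14. [r4c1∈{5}] nothing but 5 survives at r4c1. So r4c1=5.
Step 15. [r3c2∈{3}] r3c2 has the single candidate 3 ⇒ r3c2=3.
Step 16. [r2c3∈{5}] nothing but 5 survives at r2c3, so r2c3=5.
Step 17. [r1c6∈{4}] r1c6 has the single candidate 4, so r1c6=4.
Step 18. [r3c1∈{4}] only 4 remains possible at r3c1. So r3c1=4.
Step 19. [r1c5∈{3}] r1c5 has the single candidate 3, so r1c5=3.
Step 20. [r3c6∈{1}] r3c6 is down to just 1 ⇒ r3c6=1.
Step 21. [r1c2∈{6}] r1c2's peers cover all but 6. So r1c2=6.
Step 22. [r5c4∈{3}] nothing but 3 survives at r5c4, so r5c4=3.

Answer: 1 6 2 5 3 4 / 3 4 5 1 2 6 / 4 3 6 2 5 1 / 5 2 1 6 4 3 / 2 1 4 3 6 5 / 6 5 3 4 1 2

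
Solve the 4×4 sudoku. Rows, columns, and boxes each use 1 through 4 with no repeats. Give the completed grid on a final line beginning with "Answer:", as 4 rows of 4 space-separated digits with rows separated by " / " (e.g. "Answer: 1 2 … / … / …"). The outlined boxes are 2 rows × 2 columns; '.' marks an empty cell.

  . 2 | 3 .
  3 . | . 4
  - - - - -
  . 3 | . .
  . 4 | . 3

Step 1. [r3c4∈{1,2}] 2 has one home in col 4: r3c4 ⇒ r3c4=2.
Step 2. [r3c1∈{1}] r3c1 has the single candidate 1. So r3c1=1.
Step 3. [r1c4∈{1}] r1c4 is down to just 1 ⇒ r1c4=1.
Step 4. [r4c3∈{1}] only 1 remains possible at r4c3. So r4c3=1.
Step 5. [r4c1∈{2}] nothing but 2 survives at r4c1. So r4c1=2.
Step 6. [r2c2∈{1}] r2c2's peers cover all but 1, so r2c2=1.
Step 7. [r2c3∈{2}] only 2 remains possible at r2c3 ⇒ r2c3=2.
Step 8. [r1c1∈{4}] r1c1's peers cover all but 4, so r1c1=4.
Step 9. [r3c3∈{4}] r3c3 is down to just 4, so r3c3=4.

Answer: 4 2 3 1 / 3 1 2 4 / 1 3 4 2 / 2 4 1 3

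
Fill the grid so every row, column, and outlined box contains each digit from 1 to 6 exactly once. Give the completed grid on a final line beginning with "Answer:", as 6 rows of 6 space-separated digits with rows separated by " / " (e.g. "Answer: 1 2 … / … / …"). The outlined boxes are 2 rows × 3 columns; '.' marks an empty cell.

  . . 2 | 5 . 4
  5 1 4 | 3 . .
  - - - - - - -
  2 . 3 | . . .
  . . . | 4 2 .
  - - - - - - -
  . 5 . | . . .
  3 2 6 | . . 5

Step 1. [r6c4∈{1}] r6c4's peers cover all but 1. So r6c4=1.
Step 2. [r3c4∈{6}] r3c4 is down to just 6, so r3c4=6.
Step 3. [r2c5∈{6}] r2c5 has the single candidate 6, so r2c5=6.
Step 4. [r1c1∈{6}] r1c1 has the single candidate 6 ⇒ r1c1=6.
Step 5. [r4c1∈{1}] r4c1 is down to just 1, so r4c1=1.
Step 6. [r5c6∈{2,3,6}] across row 5, 6 lands solely at r5c6. So r5c6=6.
Step 7. [r5c5∈{3,4}] row 5 places 3 nowhere but r5c5, so r5c5=3.
Step 8. [r3c5∈{1,5}] in row 3, 5 fits only at r3c5. So r3c5=5.
Step 9. [r4c6∈{3}] r4c6's peers cover all but 3, so r4c6=3.
Step 10. [r3c6∈{1}] r3c6 has the single candidate 1 ⇒ r3c6=1.
Step 11. [r5c3∈{1}] r5c3's peers cover all but 1. So r5c3=1.
Step 12. [r1c2∈{3}] nothing but 3 survives at r1c2, so r1c2=3.
Step 13. [r3c2∈{4}] nothing but 4 survives at r3c2. So r3c2=4.
Step 14. [r1c5∈{1}] nothing but 1 survives at r1c5, so r1c5=1.
Step 15. [r4c2∈{6}] nothing but 6 survives at r4c2 ⇒ r4c2=6.
Step 16. [r4c3∈{5}] only 5 remains possible at r4c3, so r4c3=5.
Step 17. [r2c6∈{2}] r2c6's peers cover all but 2, so r2c6=2.
Step 18. [r6c5∈{4}] r6c5 is down to just 4, so r6c5=4.
Step 19. [r5c4∈{2}] r5c4 is down to just 2. So r5c4=2.
Step 20. [r5c1∈{4}] nothing but 4 survives at r5c1, so r5c1=4.

Answer: 6 3 2 5 1 4 / 5 1 4 3 6 2 / 2 4 3 6 5 1 / 1 6 5 4 2 3 / 4 5 1 2 3 6 / 3 2 6 1 4 5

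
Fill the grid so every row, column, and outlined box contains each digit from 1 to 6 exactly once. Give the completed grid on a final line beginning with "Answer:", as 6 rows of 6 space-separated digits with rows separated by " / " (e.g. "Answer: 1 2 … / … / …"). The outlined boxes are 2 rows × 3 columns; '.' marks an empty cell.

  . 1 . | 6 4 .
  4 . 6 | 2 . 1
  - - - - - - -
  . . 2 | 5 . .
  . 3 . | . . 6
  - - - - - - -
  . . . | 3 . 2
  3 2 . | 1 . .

Step 1. [r2c2∈{5}] nothing but 5 survives at r2c2, so r2c2=5.
Step 2. [r6c6∈{4,5}] r6c6 is the only open cell in box 6 admitting 4. So r6c6=4.
Step 3. [r6c3∈{5}] nothing but 5 survives at r6c3, so r6c3=5.
Step 4. [r3c2∈{4,6}] r3c2 is the only open cell in row 3 admitting 4. So r3c2=4.
Step 5. [r4c3∈{1}] nothing but 1 survives at r4c3. So r4c3=1.
Step 6. [r2c5∈{3}] r2c5's peers cover all but 3 ⇒ r2c5=3.
Step 7. [r5c2∈{6}] nothing but 6 survives at r5c2 ⇒ r5c2=6.
Step 8. [r4c1∈{5}] nothing but 5 survives at r4c1, so r4c1=5.
Step 9. [r6c5∈{6}] nothing but 6 survives at r6c5, so r6c5=6.
Step 10. [r3c1∈{6}] nothing but 6 survives at r3c1. So r3c1=6.
Step 11. [r3c6∈{3}] r3c6 is down to just 3 ⇒ r3c6=3.
Step 12. [r5c5∈{5}] r5c5's peers cover all but 5. So r5c5=5.
Step 13. [r1c1∈{2}] only 2 remains possible at r1c1. So r1c1=2.
Step 14. [r3c5∈{1}] only 1 remains possible at r3c5 ⇒ r3c5=1.
Step 15. [r4c5∈{2}] nothing but 2 survives at r4c5 ⇒ r4c5=2.
Step 16. [r5c1∈{1}] r5c1's peers cover all but 1, so r5c1=1.
Step 17. [r1c6∈{5}] r1c6 has the single candidate 5. So r1c6=5.
Step 18. [r4c4∈{4}] r4c4's peers cover all but 4. So r4c4=4.
Step 19. [r5c3∈{4}] nothing but 4 survives at r5c3, so r5c3=4.
Step 20. [r1c3∈{3}] r1c3 has the single candidate 3, so r1c3=3.

Answer: 2 1 3 6 4 5 / 4 5 6 2 3 1 / 6 4 2 5 1 3 / 5 3 1 4 2 6 / 1 6 4 3 5 2 / 3 2 5 1 6 4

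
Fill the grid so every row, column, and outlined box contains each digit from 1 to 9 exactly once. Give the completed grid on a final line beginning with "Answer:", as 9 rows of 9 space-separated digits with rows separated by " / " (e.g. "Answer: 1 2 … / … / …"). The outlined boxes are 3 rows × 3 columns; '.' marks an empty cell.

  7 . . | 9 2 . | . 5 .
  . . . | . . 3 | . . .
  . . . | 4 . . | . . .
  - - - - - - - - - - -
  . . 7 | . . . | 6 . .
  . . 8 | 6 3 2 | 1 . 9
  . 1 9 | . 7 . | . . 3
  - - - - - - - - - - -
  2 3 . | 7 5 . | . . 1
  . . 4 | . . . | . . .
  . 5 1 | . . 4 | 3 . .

Step 1. [r3c8∈{1,2,3,6,7,8,9}] col 8 places 3 nowhere but r3c8, so r3c8=3.
Step 2. [r2c8∈{1,2,4,6,7,8,9}] col 8 places 1 nowhere but r2c8 ⇒ r2c8=1.
Step 3. [r7c3∈{6}] r7c3 has the single candidate 6. So r7c3=6.
Step 4. [r5c2∈{4}] r5c2 is down to just 4. So r5c2=4.
Step 5. [r3c6∈{1,5,6,7,8}] in col 6, 7 fits only at r3c6 ⇒ r3c6=7.
Step 6. [r2c1∈{4,5,6,8,9}] in col 1, 4 fits only at r2c1. So r2c1=4.
Step 7. [r1c6∈{1,6,8}] row 1 places 1 nowhere but r1c6 ⇒ r1c6=1.
Step 8. [r8c6∈{6,8,9}] in col 6, 6 fits only at r8c6. So r8c6=6.
Step 9. [r8c2∈{7,8,9}] across col 2, 7 lands solely at r8c2, so r8c2=7.
Step 10. [r9c8∈{2,6,7,8,9}] r9c8 is the only open cell in col 8 admitting 6, so r9c8=6.
Step 11. [r4c5∈{1,4,8,9}] r4c5 is the only open cell in col 5 admitting 4. So r4c5=4.
Step 12. [r2c7∈{2,7,8,9}] col 7 places 7 nowhere but r2c7. So r2c7=7.
Step 13. [r3c7∈{2,8,9}] across box 3, 9 lands solely at r3c7. So r3c7=9.
Step 14. [r2c4∈{5,8}] box 2 places 5 nowhere but r2c4. So r2c4=5.
Step 15. [r6c4∈{8}] only 8 remains possible at r6c4 ⇒ r6c4=8.
Step 16. [r7c6∈{8,9}] 8 has one home in col 6: r7c6, so r7c6=8.
Step 17. [r4c2∈{2}] r4c2 is down to just 2, so r4c2=2.
Step 18. [r5c1∈{5}] r5c1's peers cover all but 5. So r5c1=5.
Step 19. [r7c7∈{4}] r7c7 is down to just 4 ⇒ r7c7=4.
Step 20. [r1c7∈{8}] nothing but 8 survives at r1c7, so r1c7=8.
Step 21. [r1c2∈{6}] r1c2 is down to just 6. So r1c2=6.
Step 22. [r3c2∈{8}] nothing but 8 survives at r3c2 ⇒ r3c2=8.
Step 23. [r4c8∈{8}] r4c8's peers cover all but 8 ⇒ r4c8=8.
Step 24. [r4c9∈{5}] r4c9's peers cover all but 5 ⇒ r4c9=5.
Step 25. [r9c9∈{2,7,8}] across row 9, 7 lands solely at r9c9 ⇒ r9c9=7.
Step 26. [r8c4∈{1,2,3}] in row 8, 3 fits only at r8c4 ⇒ r8c4=3.
Step 27. [r2c3∈{2}] r2c3 has the single candidate 2. So r2c3=2.
Step 28. [r2c9∈{6}] r2c9's peers cover all but 6, so r2c9=6.
Step 29. [r9c5∈{9}] only 9 remains possible at r9c5, so r9c5=9.
Step 30. [r8c1∈{8,9}] 9 has one home in col 1: r8c1 ⇒ r8c1=9.
Step 31. [r8c8∈{2}] r8c8's peers cover all but 2. So r8c8=2.
Step 32. [r3c9∈{2}] r3c9's peers cover all but 2 ⇒ r3c9=2.
Step 33. [r6c1∈{6}] r6c1 is down to just 6, so r6c1=6.
Step 34. [r9c1∈{8}] only 8 remains possible at r9c1, so r9c1=8.
Step 35. [r3c1∈{1}] r3c1 is down to just 1 ⇒ r3c1=1.
Step 36. [r1c3∈{3}] nothing but 3 survives at r1c3. So r1c3=3.
Step 37. [r7c8∈{9}] r7c8's peers cover all but 9. So r7c8=9.
Step 38. [r6c6∈{5}] r6c6 has the single candidate 5. So r6c6=5.
Step 39. [r6c8∈{4}] nothing but 4 survives at r6c8, so r6c8=4.
Step 40. [r4c4∈{1}] r4c4's peers cover all but 1. So r4c4=1.
Step 41. [r4c6∈{9}] r4c6's peers cover all but 9. So r4c6=9.
Step 42. [r2c5∈{8}] r2c5 is down to just 8, so r2c5=8.
Step 43. [r1c9∈{4}] nothing but 4 survives at r1c9 ⇒ r1c9=4.
Step 44. [r3c3∈{5}] nothing but 5 survives at r3c3, so r3c3=5.
Step 45. [r5c8∈{7}] nothing but 7 survives at r5c8. So r5c8=7.
Step 46. [r4c1∈{3}] r4c1 has the single candidate 3 ⇒ r4c1=3.
Step 47. [r9c4∈{2}] r9c4 is down to just 2, so r9c4=2.
Step 48. [r8c9∈{8}] r8c9 has the single candidate 8, so r8c9=8.
Step 49. [r2c2∈{9}] r2c2's peers cover all but 9, so r2c2=9.
Step 50. [r8c5∈{1}] only 1 remains possible at r8c5. So r8c5=1.
Step 51. [r8c7∈{5}] only 5 remains possible at r8c7, so r8c7=5.
Step 52. [r3c5∈{6}] r3c5 has the single candidate 6. So r3c5=6.
Step 53. [r6c7∈{2}] nothing but 2 survives at r6c7. So r6c7=2.

Answer: 7 6 3 9 2 1 8 5 4 / 4 9 2 5 8 3 7 1 6 / 1 8 5 4 6 7 9 3 2 / 3 2 7 1 4 9 6 8 5 / 5 4 8 6 3 2 1 7 9 / 6 1 9 8 7 5 2 4 3 / 2 3 6 7 5 8 4 9 1 / 9 7 4 3 1 6 5 2 8 / 8 5 1 2 9 4 3 6 7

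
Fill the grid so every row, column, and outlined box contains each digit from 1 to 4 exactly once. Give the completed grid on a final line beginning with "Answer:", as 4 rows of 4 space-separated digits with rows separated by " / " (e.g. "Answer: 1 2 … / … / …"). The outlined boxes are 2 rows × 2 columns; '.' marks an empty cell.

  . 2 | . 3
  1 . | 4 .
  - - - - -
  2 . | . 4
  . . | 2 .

Step 1. [r4c2∈{1,3,4}] r4c2 is the only open cell in col 2 admitting 4 ⇒ r4c2=4.
Step 2. [r3c3∈{1,3}] in col 3, 3 fits only at r3c3, so r3c3=3.
Step 3. [r3c2∈{1}] nothing but 1 survives at r3c2, so r3c2=1.
Step 4. [r4c1∈{3}] r4c1's peers cover all but 3. So r4c1=3.
Step 5. [r2c2∈{3}] only 3 remains possible at r2c2 ⇒ r2c2=3.
Step 6. [r2c4∈{2}] r2c4 has the single candidate 2. So r2c4=2.
Step 7. [r1c1∈{4}] nothing but 4 survives at r1c1. So r1c1=4.
Step 8. [r4c4∈{1}] only 1 remains possible at r4c4. So r4c4=1.
Step 9. [r1c3∈{1}] r1c3's peers cover all but 1 ⇒ r1c3=1.

Answer: 4 2 1 3 / 1 3 4 2 / 2 1 3 4 / 3 4 2 1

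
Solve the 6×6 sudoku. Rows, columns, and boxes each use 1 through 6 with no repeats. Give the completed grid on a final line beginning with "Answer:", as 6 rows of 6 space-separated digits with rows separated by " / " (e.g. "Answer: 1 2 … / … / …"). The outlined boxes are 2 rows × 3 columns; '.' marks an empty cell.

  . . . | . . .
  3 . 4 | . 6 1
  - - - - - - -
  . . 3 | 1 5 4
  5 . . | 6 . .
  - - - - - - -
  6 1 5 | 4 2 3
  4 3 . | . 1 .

Step 1. [r3c1∈{2}] r3c1 is down to just 2. So r3c1=2.
Step 2. [r6c4∈{5}] r6c4's peers cover all but 5 ⇒ r6c4=5.
Step 3. [r2c4∈{2}] only 2 remains possible at r2c4 ⇒ r2c4=2.
Step 4. [r1c2∈{2,5,6}] across col 2, 2 lands solely at r1c2, so r1c2=2.
Step 5. [r1c5∈{3,4}] row 1 places 4 nowhere but r1c5 ⇒ r1c5=4.
Step 6. [r1c1∈{1}] nothing but 1 survives at r1c1, so r1c1=1.
Step 7. [r6c3∈{2}] r6c3's peers cover all but 2. So r6c3=2.
Step 8. [r4c5∈{3}] r4c5 is down to just 3, so r4c5=3.
Step 9. [r1c6∈{5}] only 5 remains possible at r1c6. So r1c6=5.
Step 10. [r1c3∈{6}] nothing but 6 survives at r1c3 ⇒ r1c3=6.
Step 11. [r4c6∈{2}] r4c6 has the single candidate 2. So r4c6=2.
Step 12. [r1c4∈{3}] r1c4 is down to just 3 ⇒ r1c4=3.
Step 13. [r6c6∈{6}] r6c6 has the single candidate 6, so r6c6=6.
Step 14. [r4c3∈{1}] nothing but 1 survives at r4c3. So r4c3=1.
Step 15. [r4c2∈{4}] r4c2 has the single candidate 4. So r4c2=4.
Step 16. [r2c2∈{5}] r2c2 is down to just 5. So r2c2=5.
Step 17. [r3c2∈{6}] r3c2 is down to just 6 ⇒ r3c2=6.

Answer: 1 2 6 3 4 5 / 3 5 4 2 6 1 / 2 6 3 1 5 4 / 5 4 1 6 3 2 / 6 1 5 4 2 3 / 4 3 2 5 1 6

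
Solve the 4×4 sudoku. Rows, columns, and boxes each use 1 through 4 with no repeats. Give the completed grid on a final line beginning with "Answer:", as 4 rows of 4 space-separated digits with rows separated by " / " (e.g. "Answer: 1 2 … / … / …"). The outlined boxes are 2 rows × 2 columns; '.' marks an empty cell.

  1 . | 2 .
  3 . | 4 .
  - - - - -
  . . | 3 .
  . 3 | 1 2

Step 1. [r4c1∈{4}] r4c1 is down to just 4. So r4c1=4.
Step 2. [r2c2∈{2}] r2c2's peers cover all but 2, so r2c2=2.
Step 3. [r2c4∈{1}] nothing but 1 survives at r2c4. So r2c4=1.
Step 4. [r1c2∈{4}] only 4 remains possible at r1c2. So r1c2=4.
Step 5. [r3c2∈{1}] r3c2's peers cover all but 1 ⇒ r3c2=1.
Step 6. [r3c4∈{4}] only 4 remains possible at r3c4 ⇒ r3c4=4.
Step 7. [r1c4∈{3}] nothing but 3 survives at r1c4, so r1c4=3.
Step 8. [r3c1∈{2}] r3c1 is down to just 2. So r3c1=2.

Answer: 1 4 2 3 / 3 2 4 1 / 2 1 3 4 / 4 3 1 2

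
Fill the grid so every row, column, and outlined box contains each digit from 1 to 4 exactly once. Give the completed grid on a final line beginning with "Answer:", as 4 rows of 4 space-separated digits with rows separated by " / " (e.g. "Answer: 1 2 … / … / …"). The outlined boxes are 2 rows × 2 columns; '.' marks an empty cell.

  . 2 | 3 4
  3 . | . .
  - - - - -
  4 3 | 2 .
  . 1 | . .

Step 1. [r3c4∈{1}] r3c4's peers cover all but 1 ⇒ r3c4=1.
Step 2. [r2c2∈{4}] r2c2's peers cover all but 4, so r2c2=4.
Step 3. [r2c3∈{1}] r2c3's peers cover all but 1, so r2c3=1.
Step 4. [r4c1∈{2}] nothing but 2 survives at r4c1. So r4c1=2.
Step 5. [r4c4∈{3}] nothing but 3 survives at r4c4 ⇒ r4c4=3.
Step 6. [r2c4∈{2}] r2c4 is down to just 2 ⇒ r2c4=2.
Step 7. [r4c3∈{4}] r4c3 has the single candidate 4, so r4c3=4.
Step 8. [r1c1∈{1}] r1c1 has the single candidate 1 ⇒ r1c1=1.

Answer: 1 2 3 4 / 3 4 1 2 / 4 3 2 1 / 2 1 4 3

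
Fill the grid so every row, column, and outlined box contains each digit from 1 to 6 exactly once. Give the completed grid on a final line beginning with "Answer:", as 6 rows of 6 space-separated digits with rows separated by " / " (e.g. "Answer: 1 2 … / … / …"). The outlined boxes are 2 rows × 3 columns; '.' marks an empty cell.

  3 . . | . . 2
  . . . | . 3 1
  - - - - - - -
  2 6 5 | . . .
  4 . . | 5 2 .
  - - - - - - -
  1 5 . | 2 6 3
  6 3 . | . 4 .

Step 1. [r4c2∈{1}] r4c2's peers cover all but 1, so r4c2=1.
Step 2. [r1c2∈{4}] only 4 remains possible at r1c2, so r1c2=4.
Step 3. [r3c4∈{1,3,4}] r3c4 is the only open cell in row 3 admitting 3, so r3c4=3.
Step 4. [r1c4∈{6}] r1c4's peers cover all but 6. So r1c4=6.
Step 5. [r2c2∈{2}] r2c2 has the single candidate 2, so r2c2=2.
Step 6. [r3c5∈{1}] r3c5 has the single candidate 1, so r3c5=1.
Step 7. [r1c5∈{5}] r1c5 is down to just 5, so r1c5=5.
Step 8. [r2c4∈{4}] r2c4 has the single candidate 4 ⇒ r2c4=4.
Step 9. [r3c6∈{4}] r3c6's peers cover all but 4 ⇒ r3c6=4.
Step 10. [r4c6∈{6}] r4c6's peers cover all but 6 ⇒ r4c6=6.
Step 11. [r6c4∈{1}] r6c4 has the single candidate 1 ⇒ r6c4=1.
Step 12. [r6c3∈{2}] r6c3's peers cover all but 2 ⇒ r6c3=2.
Step 13. [r2c1∈{5}] r2c1 is down to just 5, so r2c1=5.
Step 14. [r2c3∈{6}] r2c3's peers cover all but 6, so r2c3=6.
Step 15. [r5c3∈{4}] r5c3 is down to just 4, so r5c3=4.
Step 16. [r1c3∈{1}] r1c3 has the single candidate 1, so r1c3=1.
Step 17. [r6c6∈{5}] nothing but 5 survives at r6c6 ⇒ r6c6=5.
Step 18. [r4c3∈{3}] r4c3's peers cover all but 3, so r4c3=3.

Answer: 3 4 1 6 5 2 / 5 2 6 4 3 1 / 2 6 5 3 1 4 / 4 1 3 5 2 6 / 1 5 4 2 6 3 / 6 3 2 1 4 5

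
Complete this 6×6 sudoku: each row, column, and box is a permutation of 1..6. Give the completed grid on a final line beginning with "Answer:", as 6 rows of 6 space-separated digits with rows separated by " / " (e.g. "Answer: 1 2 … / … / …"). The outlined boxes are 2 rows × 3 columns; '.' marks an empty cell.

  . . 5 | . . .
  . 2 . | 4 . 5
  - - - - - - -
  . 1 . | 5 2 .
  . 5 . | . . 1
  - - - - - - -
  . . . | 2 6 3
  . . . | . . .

Step 1. [r5c2∈{4}] r5c2 has the single candidate 4. So r5c2=4.
Step 2. [r1c1∈{1,3,4,6}] row 1 places 4 nowhere but r1c1, so r1c1=4.
Step 3. [r5c3∈{1}] r5c3 has the single candidate 1 ⇒ r5c3=1.
Step 4. [r6c5∈{1,4,5}] col 5 places 5 nowhere but r6c5. So r6c5=5.
Step 5. [r4c5∈{3,4}] r4c5 is the only open cell in col 5 admitting 4 ⇒ r4c5=4.
Step 6. [r4c4∈{3,6}] r4c4 is the only open cell in box 4 admitting 3, so r4c4=3.
Step 7. [r2c1∈{1,3,6}] r2c1 is the only open cell in col 1 admitting 1. So r2c1=1.
Step 8. [r2c3∈{3,6}] row 2 places 6 nowhere but r2c3, so r2c3=6.
Step 9. [r4c1∈{2,6}] 6 has one home in row 4: r4c1. So r4c1=6.
Step 10. [r1c4∈{1,6}] 6 has one home in col 4: r1c4. So r1c4=6.
Step 11. [r1c2∈{3}] r1c2's peers cover all but 3, so r1c2=3.
Step 12. [r6c1∈{2,3}] across col 1, 2 lands solely at r6c1 ⇒ r6c1=2.
Step 13. [r3c1∈{3}] r3c1 has the single candidate 3 ⇒ r3c1=3.
Step 14. [r6c4∈{1}] nothing but 1 survives at r6c4 ⇒ r6c4=1.
Step 15. [r3c3∈{4}] only 4 remains possible at r3c3 ⇒ r3c3=4.
Step 16. [r6c6∈{4}] only 4 remains possible at r6c6 ⇒ r6c6=4.
Step 17. [r4c3∈{2}] r4c3 is down to just 2, so r4c3=2.
Step 18. [r1c6∈{2}] only 2 remains possible at r1c6, so r1c6=2.
Step 19. [r1c5∈{1}] nothing but 1 survives at r1c5. So r1c5=1.
Step 20. [r5c1∈{5}] r5c1 has the single candidate 5 ⇒ r5c1=5.
Step 21. [r6c3∈{3}] only 3 remains possible at r6c3, so r6c3=3.
Step 22. [r6c2∈{6}] r6c2's peers cover all but 6, so r6c2=6.
Step 23. [r2c5∈{3}] nothing but 3 survives at r2c5 ⇒ r2c5=3.
Step 24. [r3c6∈{6}] r3c6's peers cover all but 6 ⇒ r3c6=6.

Answer: 4 3 5 6 1 2 / 1 2 6 4 3 5 / 3 1 4 5 2 6 / 6 5 2 3 4 1 / 5 4 1 2 6 3 / 2 6 3 1 5 4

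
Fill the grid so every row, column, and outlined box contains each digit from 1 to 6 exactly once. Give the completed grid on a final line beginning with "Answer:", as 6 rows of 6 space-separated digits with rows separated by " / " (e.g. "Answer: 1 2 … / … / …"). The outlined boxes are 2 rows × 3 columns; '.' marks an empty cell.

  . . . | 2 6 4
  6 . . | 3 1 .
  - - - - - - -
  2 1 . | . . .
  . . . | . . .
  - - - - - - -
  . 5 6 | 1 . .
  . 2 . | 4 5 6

Step 1. [r4c2∈{3,4,6}] col 2 places 6 nowhere but r4c2. So r4c2=6.
Step 2. [r4c4∈{5}] r4c4 has the single candidate 5, so r4c4=5.
Step 3. [r3c6∈{3}] nothing but 3 survives at r3c6 ⇒ r3c6=3.
Step 4. [r1c1∈{1,3,5}] in col 1, 5 fits only at r1c1 ⇒ r1c1=5.
Step 5. [r5c1∈{3,4}] r5c1 is the only open cell in row 5 admitting 4. So r5c1=4.
Step 6. [r4c1∈{3}] only 3 remains possible at r4c1, so r4c1=3.
Step 7. [r4c3∈{4}] only 4 remains possible at r4c3 ⇒ r4c3=4.
Step 8. [r4c5∈{2}] r4c5 is down to just 2 ⇒ r4c5=2.
Step 9. [r6c3∈{1,3}] 3 has one home in row 6: r6c3. So r6c3=3.
Step 10. [r2c3∈{2}] r2c3's peers cover all but 2 ⇒ r2c3=2.
Step 11. [r2c6∈{5}] r2c6's peers cover all but 5. So r2c6=5.
Step 12. [r1c3∈{1}] r1c3 is down to just 1, so r1c3=1.
Step 13. [r3c5∈{4}] r3c5's peers cover all but 4, so r3c5=4.
Step 14. [r3c3∈{5}] nothing but 5 survives at r3c3. So r3c3=5.
Step 15. [r4c6∈{1}] r4c6 has the single candidate 1 ⇒ r4c6=1.
Step 16. [r5c5∈{3}] r5c5 is down to just 3, so r5c5=3.
Step 17. [r1c2∈{3}] r1c2 is down to just 3. So r1c2=3.
Step 18. [r5c6∈{2}] only 2 remains possible at r5c6, so r5c6=2.
Step 19. [r3c4∈{6}] r3c4's peers cover all but 6 ⇒ r3c4=6.
Step 20. [r2c2∈{4}] r2c2 is down to just 4 ⇒ r2c2=4.
Step 21. [r6c1∈{1}] nothing but 1 survives at r6c1, so r6c1=1.

Answer: 5 3 1 2 6 4 / 6 4 2 3 1 5 / 2 1 5 6 4 3 / 3 6 4 5 2 1 / 4 5 6 1 3 2 / 1 2 3 4 5 6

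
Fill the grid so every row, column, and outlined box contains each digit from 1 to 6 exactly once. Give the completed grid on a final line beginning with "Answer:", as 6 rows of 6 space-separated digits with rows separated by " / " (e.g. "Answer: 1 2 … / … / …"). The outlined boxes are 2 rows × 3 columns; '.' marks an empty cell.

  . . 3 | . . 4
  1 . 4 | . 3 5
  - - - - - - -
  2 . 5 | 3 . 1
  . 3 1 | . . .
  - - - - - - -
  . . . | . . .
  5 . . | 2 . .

Step 1. [r6c3∈{6}] nothing but 6 survives at r6c3 ⇒ r6c3=6.
Step 2. [r2c4∈{6}] r2c4's peers cover all but 6. So r2c4=6.
Step 3. [r1c5∈{1,2}] in box 2, 2 fits only at r1c5 ⇒ r1c5=2.
Step 4. [r5c1∈{3,4}] 3 has one home in col 1: r5c1. So r5c1=3.
Step 5. [r4c1∈{4,6}] in col 1, 4 fits only at r4c1 ⇒ r4c1=4.
Step 6. [r5c4∈{1,4,5}] r5c4 is the only open cell in col 4 admitting 4, so r5c4=4.
Step 7. [r5c5∈{1,5,6}] 5 has one home in row 5: r5c5. So r5c5=5.
Step 8. [r5c2∈{1,2}] across row 5, 1 lands solely at r5c2. So r5c2=1.
Step 9. [r3c2∈{6}] r3c2's peers cover all but 6 ⇒ r3c2=6.
Step 10. [r4c5∈{6}] r4c5 has the single candidate 6. So r4c5=6.
Step 11. [r6c6∈{3}] r6c6's peers cover all but 3, so r6c6=3.
Step 12. [r6c2∈{4}] only 4 remains possible at r6c2 ⇒ r6c2=4.
Step 13. [r4c4∈{5}] nothing but 5 survives at r4c4 ⇒ r4c4=5.
Step 14. [r1c4∈{1}] only 1 remains possible at r1c4. So r1c4=1.
Step 15. [r1c2∈{5}] r1c2 has the single candidate 5. So r1c2=5.
Step 16. [r4c6∈{2}] r4c6's peers cover all but 2, so r4c6=2.
Step 17. [r1c1∈{6}] r1c1's peers cover all but 6, so r1c1=6.
Step 18. [r3c5∈{4}] only 4 remains possible at r3c5 ⇒ r3c5=4.
Step 19. [r6c5∈{1}] r6c5 has the single candidate 1, so r6c5=1.
Step 20. [r5c6∈{6}] only 6 remains possible at r5c6. So r5c6=6.
Step 21. [r2c2∈{2}] nothing but 2 survives at r2c2, so r2c2=2.
Step 22. [r5c3∈{2}] nothing but 2 survives at r5c3. So r5c3=2.

Answer: 6 5 3 1 2 4 / 1 2 4 6 3 5 / 2 6 5 3 4 1 / 4 3 1 5 6 2 / 3 1 2 4 5 6 / 5 4 6 2 1 3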